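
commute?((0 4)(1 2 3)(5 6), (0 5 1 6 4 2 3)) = no:(0 4)(1 2 3)(5 6)*(0 5 1 6 4 2 3) = (0 2)(1 3 6)(4 5), (0 5 1 6 4 2 3)*(0 4)(1 2 3)(5 6) = (0 6)(1 5 2)(3 4)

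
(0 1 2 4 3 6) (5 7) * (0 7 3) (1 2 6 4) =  (0 2 1 6 7 5 3 4) 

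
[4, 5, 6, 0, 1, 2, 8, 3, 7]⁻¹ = [3, 4, 5, 7, 0, 1, 2, 8, 6]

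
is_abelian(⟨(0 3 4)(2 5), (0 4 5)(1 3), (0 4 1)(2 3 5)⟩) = no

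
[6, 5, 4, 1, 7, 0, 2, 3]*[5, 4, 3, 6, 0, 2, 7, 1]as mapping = [0→7, 1→2, 2→0, 3→4, 4→1, 5→5, 6→3, 7→6]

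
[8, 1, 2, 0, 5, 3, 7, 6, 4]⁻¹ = [3, 1, 2, 5, 8, 4, 7, 6, 0]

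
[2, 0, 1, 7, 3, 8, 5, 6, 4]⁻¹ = [1, 2, 0, 4, 8, 6, 7, 3, 5]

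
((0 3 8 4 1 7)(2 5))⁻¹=(0 7 1 4 8 3)(2 5)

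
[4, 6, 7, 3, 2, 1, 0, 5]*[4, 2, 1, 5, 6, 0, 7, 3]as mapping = [0→6, 1→7, 2→3, 3→5, 4→1, 5→2, 6→4, 7→0]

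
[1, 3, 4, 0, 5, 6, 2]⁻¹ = [3, 0, 6, 1, 2, 4, 5]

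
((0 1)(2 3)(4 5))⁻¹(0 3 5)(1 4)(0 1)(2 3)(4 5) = (0 5)(1 2 4)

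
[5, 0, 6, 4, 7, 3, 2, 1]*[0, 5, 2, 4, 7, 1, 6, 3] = [1, 0, 6, 7, 3, 4, 2, 5]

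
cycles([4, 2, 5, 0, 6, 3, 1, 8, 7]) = (0 4 6 1 2 5 3)(7 8)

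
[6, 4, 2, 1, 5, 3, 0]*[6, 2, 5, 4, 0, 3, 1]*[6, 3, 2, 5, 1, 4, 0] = [3, 6, 4, 2, 5, 1, 0]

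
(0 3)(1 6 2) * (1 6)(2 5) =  (0 3)(2 6 5)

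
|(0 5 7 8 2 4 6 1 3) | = 9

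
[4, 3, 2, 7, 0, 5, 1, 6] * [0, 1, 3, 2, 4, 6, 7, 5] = [4, 2, 3, 5, 0, 6, 1, 7]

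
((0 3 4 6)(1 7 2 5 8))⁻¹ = (0 6 4 3)(1 8 5 2 7)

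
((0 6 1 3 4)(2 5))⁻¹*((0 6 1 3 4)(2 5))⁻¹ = (0 3 6 4 1)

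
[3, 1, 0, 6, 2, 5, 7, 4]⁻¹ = [2, 1, 4, 0, 7, 5, 3, 6]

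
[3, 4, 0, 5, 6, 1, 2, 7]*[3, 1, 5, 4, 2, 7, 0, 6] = [4, 2, 3, 7, 0, 1, 5, 6] 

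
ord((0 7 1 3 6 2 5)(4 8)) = 14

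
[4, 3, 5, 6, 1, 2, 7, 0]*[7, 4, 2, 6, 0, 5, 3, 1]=[0, 6, 5, 3, 4, 2, 1, 7]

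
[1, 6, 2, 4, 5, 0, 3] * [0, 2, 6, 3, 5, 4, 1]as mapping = [0→2, 1→1, 2→6, 3→5, 4→4, 5→0, 6→3]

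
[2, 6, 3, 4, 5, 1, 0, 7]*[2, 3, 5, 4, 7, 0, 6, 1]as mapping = [0→5, 1→6, 2→4, 3→7, 4→0, 5→3, 6→2, 7→1]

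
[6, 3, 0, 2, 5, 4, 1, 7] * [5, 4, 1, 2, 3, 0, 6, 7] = [6, 2, 5, 1, 0, 3, 4, 7]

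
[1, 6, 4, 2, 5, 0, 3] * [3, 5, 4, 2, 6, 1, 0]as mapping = [0→5, 1→0, 2→6, 3→4, 4→1, 5→3, 6→2]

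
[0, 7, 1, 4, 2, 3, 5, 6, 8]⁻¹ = [0, 2, 4, 5, 3, 6, 7, 1, 8]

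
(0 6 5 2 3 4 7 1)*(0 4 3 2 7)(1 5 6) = (0 1 4)(5 7)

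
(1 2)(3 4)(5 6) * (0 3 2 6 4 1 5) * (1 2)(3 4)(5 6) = (0 4 1 5 3 2 6)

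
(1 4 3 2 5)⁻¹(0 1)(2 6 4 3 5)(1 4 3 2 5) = (0 4)(1 5 6 3 2)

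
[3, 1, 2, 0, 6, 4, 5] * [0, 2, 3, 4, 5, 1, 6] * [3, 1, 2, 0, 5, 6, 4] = [5, 2, 0, 3, 4, 6, 1]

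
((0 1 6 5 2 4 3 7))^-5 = (0 5 3 1 2 7 6 4)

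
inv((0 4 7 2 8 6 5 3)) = (0 3 5 6 8 2 7 4)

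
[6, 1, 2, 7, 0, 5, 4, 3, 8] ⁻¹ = [4, 1, 2, 7, 6, 5, 0, 3, 8] 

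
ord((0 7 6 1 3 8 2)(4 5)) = 14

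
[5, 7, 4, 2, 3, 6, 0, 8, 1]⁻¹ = [6, 8, 3, 4, 2, 0, 5, 1, 7]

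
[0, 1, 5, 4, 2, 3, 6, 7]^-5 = [0, 1, 4, 5, 3, 2, 6, 7]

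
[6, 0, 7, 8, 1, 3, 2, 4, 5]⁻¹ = [1, 4, 6, 5, 7, 8, 0, 2, 3]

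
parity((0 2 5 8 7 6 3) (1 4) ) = odd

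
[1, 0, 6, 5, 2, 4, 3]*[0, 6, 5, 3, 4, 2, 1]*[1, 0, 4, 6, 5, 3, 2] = [2, 1, 0, 4, 3, 5, 6]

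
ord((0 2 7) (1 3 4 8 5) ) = 15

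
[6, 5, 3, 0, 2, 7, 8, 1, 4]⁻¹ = [3, 7, 4, 2, 8, 1, 0, 5, 6]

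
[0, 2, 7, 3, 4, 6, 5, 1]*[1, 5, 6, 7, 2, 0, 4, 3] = [1, 6, 3, 7, 2, 4, 0, 5]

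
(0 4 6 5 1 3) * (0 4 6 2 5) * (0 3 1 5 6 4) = (0 4 2 6 3) 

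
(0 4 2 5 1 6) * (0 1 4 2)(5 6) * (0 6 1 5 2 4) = (0 4 6 5)(1 2)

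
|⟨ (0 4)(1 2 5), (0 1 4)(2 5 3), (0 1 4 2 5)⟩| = 720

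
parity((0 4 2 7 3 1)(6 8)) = even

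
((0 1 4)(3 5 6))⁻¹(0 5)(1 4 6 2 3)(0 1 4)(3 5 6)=(0 3 2 5 4)(1 6)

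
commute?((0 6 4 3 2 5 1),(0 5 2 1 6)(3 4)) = no:(0 6 4 3 2 5 1)*(0 5 2 1 6)(3 4) = (1 5 6 3),(0 5 2 1 6)(3 4)*(0 6 4 3 2 5 1) = (0 1 4 2)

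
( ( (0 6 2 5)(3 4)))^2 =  (0 2)(5 6)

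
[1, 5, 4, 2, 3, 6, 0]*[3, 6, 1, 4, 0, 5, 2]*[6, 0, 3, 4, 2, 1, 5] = [5, 1, 6, 0, 2, 3, 4]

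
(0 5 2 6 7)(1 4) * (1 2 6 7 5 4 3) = (0 4 2 7)(1 3)(5 6)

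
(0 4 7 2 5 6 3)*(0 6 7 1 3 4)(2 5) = (1 3 6 4)(5 7)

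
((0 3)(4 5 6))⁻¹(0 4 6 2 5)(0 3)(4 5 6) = (2 6 3 5 4)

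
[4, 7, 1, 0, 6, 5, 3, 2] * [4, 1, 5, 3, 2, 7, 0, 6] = [2, 6, 1, 4, 0, 7, 3, 5]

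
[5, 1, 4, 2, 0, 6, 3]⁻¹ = [4, 1, 3, 6, 2, 0, 5]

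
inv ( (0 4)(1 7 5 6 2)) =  (0 4)(1 2 6 5 7)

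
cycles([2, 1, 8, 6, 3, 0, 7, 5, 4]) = (0 2 8 4 3 6 7 5)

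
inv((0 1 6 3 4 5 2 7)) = (0 7 2 5 4 3 6 1)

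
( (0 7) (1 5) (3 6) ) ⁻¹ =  (0 7) (1 5) (3 6) 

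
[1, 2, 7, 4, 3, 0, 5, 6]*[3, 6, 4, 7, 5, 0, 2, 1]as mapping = [0→6, 1→4, 2→1, 3→5, 4→7, 5→3, 6→0, 7→2]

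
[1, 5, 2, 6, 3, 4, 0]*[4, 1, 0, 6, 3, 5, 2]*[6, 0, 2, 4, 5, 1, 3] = [0, 1, 6, 2, 3, 4, 5]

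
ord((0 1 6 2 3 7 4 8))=8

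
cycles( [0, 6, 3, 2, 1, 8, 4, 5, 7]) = (1 6 4)(2 3)(5 8 7)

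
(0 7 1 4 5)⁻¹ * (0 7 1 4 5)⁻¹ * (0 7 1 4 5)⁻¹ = (0 1 5 7 4)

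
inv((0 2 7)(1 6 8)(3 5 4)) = (0 7 2)(1 8 6)(3 4 5)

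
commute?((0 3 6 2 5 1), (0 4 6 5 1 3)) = no:(0 3 6 2 5 1)*(0 4 6 5 1 3) = (1 4 6 2)(3 5), (0 4 6 5 1 3)*(0 3 6 2 5 1) = (0 4 2 5)(1 6)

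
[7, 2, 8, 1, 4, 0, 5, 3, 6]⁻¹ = [5, 3, 1, 7, 4, 6, 8, 0, 2]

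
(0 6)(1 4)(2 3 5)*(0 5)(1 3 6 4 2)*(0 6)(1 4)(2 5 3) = (0 1 5 4 2)(3 6)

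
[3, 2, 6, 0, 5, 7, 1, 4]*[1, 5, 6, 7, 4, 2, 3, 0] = [7, 6, 3, 1, 2, 0, 5, 4]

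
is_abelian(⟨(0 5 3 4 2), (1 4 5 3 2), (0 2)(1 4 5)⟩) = no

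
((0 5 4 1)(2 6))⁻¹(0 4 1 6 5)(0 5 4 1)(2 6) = (0 2 4 5 1)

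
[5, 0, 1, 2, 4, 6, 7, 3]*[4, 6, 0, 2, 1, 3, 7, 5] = [3, 4, 6, 0, 1, 7, 5, 2]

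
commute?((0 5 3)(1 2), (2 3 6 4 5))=no:(0 5 3)(1 2)*(2 3 6 4 5)=(0 2 1 3)(4 5 6), (2 3 6 4 5)*(0 5 3)(1 2)=(0 5 1 2)(3 6 4)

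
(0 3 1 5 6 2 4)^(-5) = (0 1 6 4 3 5 2)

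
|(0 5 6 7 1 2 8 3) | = 8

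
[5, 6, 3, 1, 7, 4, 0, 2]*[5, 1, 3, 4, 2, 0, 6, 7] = [0, 6, 4, 1, 7, 2, 5, 3]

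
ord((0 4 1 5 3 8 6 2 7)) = 9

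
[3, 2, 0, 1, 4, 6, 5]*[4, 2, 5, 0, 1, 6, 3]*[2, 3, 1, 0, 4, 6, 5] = [2, 6, 4, 1, 3, 0, 5]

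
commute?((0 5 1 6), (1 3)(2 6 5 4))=no:(0 5 1 6)*(1 3)(2 6 5 4)=(0 4 2 6)(1 5 3), (1 3)(2 6 5 4)*(0 5 1 6)=(0 5 4 2)(1 3 6)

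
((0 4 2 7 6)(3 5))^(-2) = (0 7 4 6 2)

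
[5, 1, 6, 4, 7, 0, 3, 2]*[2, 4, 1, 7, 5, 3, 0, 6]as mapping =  [0→3, 1→4, 2→0, 3→5, 4→6, 5→2, 6→7, 7→1]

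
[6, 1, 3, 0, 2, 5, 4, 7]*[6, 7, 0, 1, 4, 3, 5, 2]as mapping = [0→5, 1→7, 2→1, 3→6, 4→0, 5→3, 6→4, 7→2]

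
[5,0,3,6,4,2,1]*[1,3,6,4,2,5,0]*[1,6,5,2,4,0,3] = [0,6,4,1,5,3,2]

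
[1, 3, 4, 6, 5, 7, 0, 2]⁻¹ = [6, 0, 7, 1, 2, 4, 3, 5]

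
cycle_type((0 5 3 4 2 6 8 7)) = 8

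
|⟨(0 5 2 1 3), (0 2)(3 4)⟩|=360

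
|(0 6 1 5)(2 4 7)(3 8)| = 12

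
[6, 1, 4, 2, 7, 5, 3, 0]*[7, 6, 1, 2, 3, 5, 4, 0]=[4, 6, 3, 1, 0, 5, 2, 7]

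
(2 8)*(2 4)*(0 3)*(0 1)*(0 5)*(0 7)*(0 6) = (0 3 1 5 7 6)(2 8 4)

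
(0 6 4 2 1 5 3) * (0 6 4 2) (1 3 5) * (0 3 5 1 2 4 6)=(0 6 4 3) (1 2 5) 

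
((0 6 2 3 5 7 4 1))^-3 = (0 7 2 1 5 6 4 3)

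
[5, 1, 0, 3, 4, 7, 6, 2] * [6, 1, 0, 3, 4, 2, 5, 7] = [2, 1, 6, 3, 4, 7, 5, 0]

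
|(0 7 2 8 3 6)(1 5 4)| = 6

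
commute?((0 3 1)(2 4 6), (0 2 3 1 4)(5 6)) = no:(0 3 1)(2 4 6)*(0 2 3 1 4)(5 6) = (0 1 2)(3 4 5 6), (0 2 3 1 4)(5 6)*(0 3 1)(2 4 6) = (0 4 3)(1 6 5 2)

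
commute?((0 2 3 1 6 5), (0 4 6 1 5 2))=no:(0 2 3 1 6 5) * (0 4 6 1 5 2)=(2 3 5 4 6), (0 4 6 1 5 2) * (0 2 3 1 6 5)=(0 4 5 3 1)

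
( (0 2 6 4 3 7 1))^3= (0 4 1 6 7 2 3)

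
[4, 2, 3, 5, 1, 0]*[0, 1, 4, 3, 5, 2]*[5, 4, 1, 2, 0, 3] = [3, 0, 2, 1, 4, 5]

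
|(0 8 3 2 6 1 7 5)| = 8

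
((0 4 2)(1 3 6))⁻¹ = (0 2 4)(1 6 3)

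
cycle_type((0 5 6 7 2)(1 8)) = 2.5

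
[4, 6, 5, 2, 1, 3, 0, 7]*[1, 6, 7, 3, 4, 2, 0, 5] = [4, 0, 2, 7, 6, 3, 1, 5]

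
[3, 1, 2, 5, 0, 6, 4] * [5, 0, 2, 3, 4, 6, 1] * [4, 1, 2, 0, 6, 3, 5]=[0, 4, 2, 5, 3, 1, 6]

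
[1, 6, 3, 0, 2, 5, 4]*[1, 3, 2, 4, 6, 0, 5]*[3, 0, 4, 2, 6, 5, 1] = [2, 5, 6, 0, 4, 3, 1]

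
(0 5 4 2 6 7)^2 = (0 4 6)(2 7 5)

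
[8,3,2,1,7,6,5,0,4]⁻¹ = [7,3,2,1,8,6,5,4,0]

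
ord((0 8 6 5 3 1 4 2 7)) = 9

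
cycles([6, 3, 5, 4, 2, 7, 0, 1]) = (0 6)(1 3 4 2 5 7)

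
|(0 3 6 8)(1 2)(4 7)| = 4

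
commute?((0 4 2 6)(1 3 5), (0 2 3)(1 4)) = no:(0 4 2 6)(1 3 5)*(0 2 3)(1 4) = (0 1)(2 6)(3 5 4), (0 2 3)(1 4)*(0 4 2 6)(1 3 5) = (0 6)(1 2 5)(3 4)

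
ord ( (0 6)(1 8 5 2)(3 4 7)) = 12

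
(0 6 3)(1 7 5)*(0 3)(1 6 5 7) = (0 5 6)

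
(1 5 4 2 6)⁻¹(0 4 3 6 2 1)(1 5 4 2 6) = (0 2 3 1 6 5)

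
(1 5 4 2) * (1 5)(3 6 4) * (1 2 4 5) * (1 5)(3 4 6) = (1 2 5 4 6)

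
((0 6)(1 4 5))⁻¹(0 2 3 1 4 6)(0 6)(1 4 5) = (0 6 2 3 4 5)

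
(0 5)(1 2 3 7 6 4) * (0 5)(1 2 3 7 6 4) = (1 3 6)(2 7 4)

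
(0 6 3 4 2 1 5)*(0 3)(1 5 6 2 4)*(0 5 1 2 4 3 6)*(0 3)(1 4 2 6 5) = (0 2 4)(1 3 6)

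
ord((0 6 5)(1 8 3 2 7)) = 15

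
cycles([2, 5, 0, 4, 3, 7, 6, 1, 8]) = (0 2)(1 5 7)(3 4)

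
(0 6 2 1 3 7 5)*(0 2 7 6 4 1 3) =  (0 4 1)(2 3 6 7 5)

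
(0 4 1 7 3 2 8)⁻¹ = (0 8 2 3 7 1 4)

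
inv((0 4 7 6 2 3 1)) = (0 1 3 2 6 7 4)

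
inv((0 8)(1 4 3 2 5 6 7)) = (0 8)(1 7 6 5 2 3 4)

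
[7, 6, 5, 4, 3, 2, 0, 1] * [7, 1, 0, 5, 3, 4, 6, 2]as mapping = [0→2, 1→6, 2→4, 3→3, 4→5, 5→0, 6→7, 7→1]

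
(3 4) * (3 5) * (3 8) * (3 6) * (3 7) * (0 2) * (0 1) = (0 2 1)(3 4 5 8 6 7)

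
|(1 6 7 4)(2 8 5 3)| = 4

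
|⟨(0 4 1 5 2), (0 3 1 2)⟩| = 720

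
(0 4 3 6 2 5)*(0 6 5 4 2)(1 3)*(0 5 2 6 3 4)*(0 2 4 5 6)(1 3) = (1 5)(3 4)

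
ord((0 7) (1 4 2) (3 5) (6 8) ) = 6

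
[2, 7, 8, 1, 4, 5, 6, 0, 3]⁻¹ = [7, 3, 0, 8, 4, 5, 6, 1, 2]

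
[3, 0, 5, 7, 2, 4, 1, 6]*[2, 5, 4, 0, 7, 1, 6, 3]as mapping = [0→0, 1→2, 2→1, 3→3, 4→4, 5→7, 6→5, 7→6]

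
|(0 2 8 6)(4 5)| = 4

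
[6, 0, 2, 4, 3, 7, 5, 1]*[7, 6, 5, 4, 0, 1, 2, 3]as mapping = [0→2, 1→7, 2→5, 3→0, 4→4, 5→3, 6→1, 7→6]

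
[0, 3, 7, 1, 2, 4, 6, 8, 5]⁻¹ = [0, 3, 4, 1, 5, 8, 6, 2, 7]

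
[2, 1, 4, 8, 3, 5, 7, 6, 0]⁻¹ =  [8, 1, 0, 4, 2, 5, 7, 6, 3]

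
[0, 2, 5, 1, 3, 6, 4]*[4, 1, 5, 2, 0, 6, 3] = [4, 5, 6, 1, 2, 3, 0]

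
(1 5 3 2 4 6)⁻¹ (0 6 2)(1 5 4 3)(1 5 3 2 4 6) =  (0 1 4)(2 5 3 6)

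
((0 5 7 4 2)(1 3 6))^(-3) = (0 7 2 5 4)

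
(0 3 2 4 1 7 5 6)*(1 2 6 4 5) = (0 3 6)(1 7)(2 5 4)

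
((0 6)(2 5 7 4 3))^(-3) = (0 6)(2 7 3 5 4)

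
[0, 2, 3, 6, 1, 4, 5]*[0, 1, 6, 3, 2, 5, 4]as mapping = [0→0, 1→6, 2→3, 3→4, 4→1, 5→2, 6→5]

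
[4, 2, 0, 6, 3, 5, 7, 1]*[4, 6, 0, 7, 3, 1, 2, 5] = [3, 0, 4, 2, 7, 1, 5, 6] 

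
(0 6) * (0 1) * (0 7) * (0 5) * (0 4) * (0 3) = (0 6 1 7 5 4 3)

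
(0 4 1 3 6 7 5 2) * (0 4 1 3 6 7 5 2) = (0 1 6 5)(2 4 3 7)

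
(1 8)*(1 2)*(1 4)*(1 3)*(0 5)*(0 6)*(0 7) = (0 5 6 7)(1 8 2 4 3)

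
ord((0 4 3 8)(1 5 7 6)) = 4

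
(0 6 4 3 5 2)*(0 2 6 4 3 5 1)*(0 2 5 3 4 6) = (0 6 4 3 1 2 5)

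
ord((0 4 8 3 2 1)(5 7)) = 6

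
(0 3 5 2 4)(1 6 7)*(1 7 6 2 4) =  (0 3 5 4)(1 2)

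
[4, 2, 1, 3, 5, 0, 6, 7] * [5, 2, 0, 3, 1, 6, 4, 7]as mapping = [0→1, 1→0, 2→2, 3→3, 4→6, 5→5, 6→4, 7→7]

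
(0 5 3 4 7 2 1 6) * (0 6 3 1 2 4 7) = (0 5 1 3 7 4)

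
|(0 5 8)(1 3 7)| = 3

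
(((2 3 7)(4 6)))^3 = (4 6)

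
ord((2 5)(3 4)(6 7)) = 2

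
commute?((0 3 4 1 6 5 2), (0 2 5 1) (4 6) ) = no:(0 3 4 1 6 5 2) * (0 2 5 1) (4 6) = (0 3 6 1 4), (0 2 5 1) (4 6) * (0 3 4 1 6 5 2) = (1 3 4 5 6) 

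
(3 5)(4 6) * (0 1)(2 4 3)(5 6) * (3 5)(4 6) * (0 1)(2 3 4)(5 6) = (2 5 3)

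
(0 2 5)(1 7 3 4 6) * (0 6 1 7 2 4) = (0 4 1 2 5 6 7 3)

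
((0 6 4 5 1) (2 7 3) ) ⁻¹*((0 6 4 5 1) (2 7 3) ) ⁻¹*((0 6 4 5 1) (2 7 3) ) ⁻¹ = (0 4 1 6 5) 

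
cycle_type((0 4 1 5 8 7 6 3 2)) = 9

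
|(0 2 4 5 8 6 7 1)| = 8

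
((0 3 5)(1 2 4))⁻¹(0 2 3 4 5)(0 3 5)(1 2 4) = (0 3 4 5 1)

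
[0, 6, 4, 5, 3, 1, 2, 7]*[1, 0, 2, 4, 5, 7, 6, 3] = [1, 6, 5, 7, 4, 0, 2, 3]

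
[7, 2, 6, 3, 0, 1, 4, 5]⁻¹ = [4, 5, 1, 3, 6, 7, 2, 0]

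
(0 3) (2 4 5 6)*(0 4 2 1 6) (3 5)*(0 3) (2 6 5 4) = (0 4) (1 5 3 2 6) 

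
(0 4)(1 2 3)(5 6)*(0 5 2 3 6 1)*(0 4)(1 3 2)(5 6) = (1 2 5 3 4 6)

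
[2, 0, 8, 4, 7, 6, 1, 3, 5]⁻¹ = [1, 6, 0, 7, 3, 8, 5, 4, 2]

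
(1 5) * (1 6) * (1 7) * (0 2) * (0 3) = (0 2 3)(1 5 6 7)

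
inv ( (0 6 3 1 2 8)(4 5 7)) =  (0 8 2 1 3 6)(4 7 5)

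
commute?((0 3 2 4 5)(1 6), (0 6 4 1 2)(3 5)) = no:(0 3 2 4 5)(1 6) * (0 6 4 1 2)(3 5) = (0 5 6 2 1 4 3), (0 6 4 1 2)(3 5) * (0 3 2 4 5)(1 6) = (0 1 4 6 5 2 3)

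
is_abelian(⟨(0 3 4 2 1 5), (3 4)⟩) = no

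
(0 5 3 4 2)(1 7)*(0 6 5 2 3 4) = (0 2 6 5 4 3)(1 7)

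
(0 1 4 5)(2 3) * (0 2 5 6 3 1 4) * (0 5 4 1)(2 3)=(0 1 5 3 4 6 2)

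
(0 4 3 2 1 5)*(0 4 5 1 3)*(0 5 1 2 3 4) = (0 1 2 4 5)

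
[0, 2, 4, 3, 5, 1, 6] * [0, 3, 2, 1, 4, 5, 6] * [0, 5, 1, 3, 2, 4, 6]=[0, 1, 2, 5, 4, 3, 6]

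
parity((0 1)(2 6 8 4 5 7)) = even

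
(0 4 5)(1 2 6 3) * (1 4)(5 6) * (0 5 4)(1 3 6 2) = (0 3)(2 4)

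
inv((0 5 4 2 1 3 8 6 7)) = (0 7 6 8 3 1 2 4 5)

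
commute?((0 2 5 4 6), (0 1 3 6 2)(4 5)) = no:(0 2 5 4 6) * (0 1 3 6 2)(4 5) = (1 3 6)(2 4), (0 1 3 6 2)(4 5) * (0 2 5 4 6) = (0 1 3)(5 6)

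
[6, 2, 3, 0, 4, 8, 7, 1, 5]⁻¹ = [3, 7, 1, 2, 4, 8, 0, 6, 5]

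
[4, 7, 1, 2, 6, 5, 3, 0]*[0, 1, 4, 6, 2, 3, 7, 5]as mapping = [0→2, 1→5, 2→1, 3→4, 4→7, 5→3, 6→6, 7→0]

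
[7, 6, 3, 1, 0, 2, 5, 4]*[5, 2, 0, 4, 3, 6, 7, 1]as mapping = [0→1, 1→7, 2→4, 3→2, 4→5, 5→0, 6→6, 7→3]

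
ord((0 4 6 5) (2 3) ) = 4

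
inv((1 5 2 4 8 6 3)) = (1 3 6 8 4 2 5)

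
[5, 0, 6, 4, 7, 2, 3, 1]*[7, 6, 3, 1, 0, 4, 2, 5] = [4, 7, 2, 0, 5, 3, 1, 6]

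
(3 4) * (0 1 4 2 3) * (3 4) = (0 1 3 2 4)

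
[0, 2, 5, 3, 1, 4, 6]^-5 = [0, 4, 1, 3, 5, 2, 6]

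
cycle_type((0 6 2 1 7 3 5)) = 7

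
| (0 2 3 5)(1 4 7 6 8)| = 20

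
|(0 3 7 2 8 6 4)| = 7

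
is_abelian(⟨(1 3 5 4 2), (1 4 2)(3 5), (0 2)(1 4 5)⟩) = no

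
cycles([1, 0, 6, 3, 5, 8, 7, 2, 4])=(0 1)(2 6 7)(4 5 8)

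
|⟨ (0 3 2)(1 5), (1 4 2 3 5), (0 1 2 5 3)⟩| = 720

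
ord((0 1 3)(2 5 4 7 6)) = 15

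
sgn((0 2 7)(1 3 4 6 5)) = 1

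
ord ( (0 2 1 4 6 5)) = 6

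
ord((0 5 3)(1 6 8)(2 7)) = 6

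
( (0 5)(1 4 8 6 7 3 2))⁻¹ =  (0 5)(1 2 3 7 6 8 4)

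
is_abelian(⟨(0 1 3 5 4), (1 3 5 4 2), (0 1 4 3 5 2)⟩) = no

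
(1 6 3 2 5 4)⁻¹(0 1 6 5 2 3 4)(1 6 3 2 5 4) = (0 6 3 4 5 2 1)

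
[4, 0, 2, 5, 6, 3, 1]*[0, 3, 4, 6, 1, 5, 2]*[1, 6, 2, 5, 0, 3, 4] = [6, 1, 0, 3, 2, 4, 5]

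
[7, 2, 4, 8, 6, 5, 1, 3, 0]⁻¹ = [8, 6, 1, 7, 2, 5, 4, 0, 3]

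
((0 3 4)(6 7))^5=(0 4 3)(6 7)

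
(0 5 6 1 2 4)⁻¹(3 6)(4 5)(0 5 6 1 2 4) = (0 6)(1 3)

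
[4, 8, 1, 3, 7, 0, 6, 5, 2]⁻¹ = [5, 2, 8, 3, 0, 7, 6, 4, 1]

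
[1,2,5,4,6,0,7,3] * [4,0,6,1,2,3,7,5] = [0,6,3,2,7,4,5,1]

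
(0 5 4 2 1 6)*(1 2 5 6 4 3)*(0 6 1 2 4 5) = (0 1 5 3 2 4)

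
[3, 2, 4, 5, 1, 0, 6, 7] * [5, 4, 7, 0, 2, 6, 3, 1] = [0, 7, 2, 6, 4, 5, 3, 1]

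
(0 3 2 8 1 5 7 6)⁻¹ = (0 6 7 5 1 8 2 3)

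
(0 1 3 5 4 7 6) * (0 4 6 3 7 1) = (1 7 3 5 6 4)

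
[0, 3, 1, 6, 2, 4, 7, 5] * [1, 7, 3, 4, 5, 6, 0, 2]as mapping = [0→1, 1→4, 2→7, 3→0, 4→3, 5→5, 6→2, 7→6]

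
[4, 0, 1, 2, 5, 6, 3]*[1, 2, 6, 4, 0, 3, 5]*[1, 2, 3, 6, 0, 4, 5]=[1, 2, 3, 5, 6, 4, 0]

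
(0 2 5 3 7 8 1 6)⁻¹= (0 6 1 8 7 3 5 2)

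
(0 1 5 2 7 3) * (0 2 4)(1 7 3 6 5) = (0 7 6 5 4)(2 3)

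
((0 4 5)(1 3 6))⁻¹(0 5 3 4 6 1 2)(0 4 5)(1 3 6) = (0 6 5 1 3 2 4)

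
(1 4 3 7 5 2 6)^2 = (1 3 5 6 4 7 2)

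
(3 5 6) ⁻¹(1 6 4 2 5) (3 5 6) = (1 3 4 2 6) 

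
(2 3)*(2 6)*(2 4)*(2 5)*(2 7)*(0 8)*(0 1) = (0 8 1)(2 3 6 4 5 7)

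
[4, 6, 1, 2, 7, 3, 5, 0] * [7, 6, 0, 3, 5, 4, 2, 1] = [5, 2, 6, 0, 1, 3, 4, 7]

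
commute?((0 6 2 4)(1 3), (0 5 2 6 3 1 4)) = no:(0 6 2 4)(1 3)*(0 5 2 6 3 1 4) = (0 3 4 5 2), (0 5 2 6 3 1 4)*(0 6 2 4)(1 3) = (0 5 4 6 1)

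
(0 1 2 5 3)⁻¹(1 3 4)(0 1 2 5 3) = (0 4 2)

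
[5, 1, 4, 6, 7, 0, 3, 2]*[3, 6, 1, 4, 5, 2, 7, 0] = [2, 6, 5, 7, 0, 3, 4, 1]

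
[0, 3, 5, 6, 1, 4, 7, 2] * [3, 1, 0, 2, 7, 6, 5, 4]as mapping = [0→3, 1→2, 2→6, 3→5, 4→1, 5→7, 6→4, 7→0]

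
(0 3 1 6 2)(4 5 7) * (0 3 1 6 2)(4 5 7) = (0 1 2 3 6)(4 7 5)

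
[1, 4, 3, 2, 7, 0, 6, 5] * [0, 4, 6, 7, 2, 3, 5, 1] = [4, 2, 7, 6, 1, 0, 5, 3]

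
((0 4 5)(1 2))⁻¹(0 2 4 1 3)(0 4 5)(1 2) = (1 5 2 3 4)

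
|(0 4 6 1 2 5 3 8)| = 8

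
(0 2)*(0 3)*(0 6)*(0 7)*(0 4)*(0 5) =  (0 2 3 6 7 4 5)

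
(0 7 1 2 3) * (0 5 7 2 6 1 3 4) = (0 2 4)(1 6)(3 5 7)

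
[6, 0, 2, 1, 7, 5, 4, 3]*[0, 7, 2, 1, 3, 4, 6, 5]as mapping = [0→6, 1→0, 2→2, 3→7, 4→5, 5→4, 6→3, 7→1]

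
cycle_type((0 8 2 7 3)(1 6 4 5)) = 4.5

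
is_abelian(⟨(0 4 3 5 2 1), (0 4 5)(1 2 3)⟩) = no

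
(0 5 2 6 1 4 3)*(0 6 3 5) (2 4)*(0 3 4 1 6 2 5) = (0 3 2 4) (1 5) 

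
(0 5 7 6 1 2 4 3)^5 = (0 2 7 3 1 5 4 6)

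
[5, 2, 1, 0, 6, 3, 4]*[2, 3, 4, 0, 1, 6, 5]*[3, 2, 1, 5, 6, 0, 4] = [4, 6, 5, 1, 0, 3, 2]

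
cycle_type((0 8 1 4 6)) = 5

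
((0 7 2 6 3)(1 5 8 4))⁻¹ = (0 3 6 2 7)(1 4 8 5)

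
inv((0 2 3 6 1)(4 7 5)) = (0 1 6 3 2)(4 5 7)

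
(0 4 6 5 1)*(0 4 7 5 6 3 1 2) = (0 7 5 2)(1 4 3)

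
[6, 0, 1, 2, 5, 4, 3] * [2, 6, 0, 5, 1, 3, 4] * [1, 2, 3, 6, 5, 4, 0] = [5, 3, 0, 1, 6, 2, 4]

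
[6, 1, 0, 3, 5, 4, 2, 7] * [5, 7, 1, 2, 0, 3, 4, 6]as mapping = [0→4, 1→7, 2→5, 3→2, 4→3, 5→0, 6→1, 7→6]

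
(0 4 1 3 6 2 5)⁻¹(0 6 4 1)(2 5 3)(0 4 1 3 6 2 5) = (0 6 5)(1 3 4 2)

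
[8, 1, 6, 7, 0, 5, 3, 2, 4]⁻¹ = [4, 1, 7, 6, 8, 5, 2, 3, 0]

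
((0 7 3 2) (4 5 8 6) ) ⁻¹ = (0 2 3 7) (4 6 8 5) 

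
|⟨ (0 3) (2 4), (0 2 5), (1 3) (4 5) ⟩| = 360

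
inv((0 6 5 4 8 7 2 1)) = (0 1 2 7 8 4 5 6)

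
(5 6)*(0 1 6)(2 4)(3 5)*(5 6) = (0 1 5)(2 4)(3 6)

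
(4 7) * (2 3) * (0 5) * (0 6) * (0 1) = (0 5 6 1)(2 3)(4 7)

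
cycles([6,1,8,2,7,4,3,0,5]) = (0 6 3 2 8 5 4 7)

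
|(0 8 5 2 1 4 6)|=7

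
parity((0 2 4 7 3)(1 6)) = odd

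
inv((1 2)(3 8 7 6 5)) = (1 2)(3 5 6 7 8)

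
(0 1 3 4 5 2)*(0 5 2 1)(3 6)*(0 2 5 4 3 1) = (0 2 4 5)(1 6)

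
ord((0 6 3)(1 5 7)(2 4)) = 6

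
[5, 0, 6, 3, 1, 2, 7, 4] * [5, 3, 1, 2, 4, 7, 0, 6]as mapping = [0→7, 1→5, 2→0, 3→2, 4→3, 5→1, 6→6, 7→4]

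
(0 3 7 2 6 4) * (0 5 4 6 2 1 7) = (0 3)(1 7)(4 5)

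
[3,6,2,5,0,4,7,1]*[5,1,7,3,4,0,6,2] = [3,6,7,0,5,4,2,1]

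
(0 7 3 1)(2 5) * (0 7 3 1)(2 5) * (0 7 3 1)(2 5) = (0 1 3 7)(2 5)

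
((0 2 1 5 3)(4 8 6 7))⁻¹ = (0 3 5 1 2)(4 7 6 8)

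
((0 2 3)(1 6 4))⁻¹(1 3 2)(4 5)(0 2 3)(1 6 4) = (0 3 6)(1 5)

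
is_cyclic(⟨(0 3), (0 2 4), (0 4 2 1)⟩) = no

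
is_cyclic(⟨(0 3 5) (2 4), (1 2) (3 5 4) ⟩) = no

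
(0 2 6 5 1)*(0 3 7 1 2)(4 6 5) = (1 3 7)(2 5)(4 6)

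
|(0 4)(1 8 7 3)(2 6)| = 4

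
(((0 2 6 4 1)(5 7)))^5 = (5 7)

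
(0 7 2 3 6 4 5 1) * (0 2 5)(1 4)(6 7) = (0 6 1 2 3 7 5 4)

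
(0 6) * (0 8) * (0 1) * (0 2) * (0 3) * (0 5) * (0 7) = (0 6 8 1 2 3 5 7)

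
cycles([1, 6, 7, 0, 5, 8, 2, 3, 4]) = (0 1 6 2 7 3)(4 5 8)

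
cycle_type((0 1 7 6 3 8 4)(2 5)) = 2.7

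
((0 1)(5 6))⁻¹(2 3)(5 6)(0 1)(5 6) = (2 3)(5 6)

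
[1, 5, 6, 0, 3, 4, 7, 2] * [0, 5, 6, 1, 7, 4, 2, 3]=[5, 4, 2, 0, 1, 7, 3, 6]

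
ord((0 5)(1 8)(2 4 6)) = 6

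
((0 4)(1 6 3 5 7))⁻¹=(0 4)(1 7 5 3 6)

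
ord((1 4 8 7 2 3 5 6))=8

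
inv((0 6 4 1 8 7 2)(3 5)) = (0 2 7 8 1 4 6)(3 5)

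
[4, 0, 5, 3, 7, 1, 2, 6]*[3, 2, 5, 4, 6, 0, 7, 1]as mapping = [0→6, 1→3, 2→0, 3→4, 4→1, 5→2, 6→5, 7→7]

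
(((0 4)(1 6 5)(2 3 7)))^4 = (1 6 5)(2 3 7)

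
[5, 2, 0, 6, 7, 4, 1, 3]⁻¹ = [2, 6, 1, 7, 5, 0, 3, 4]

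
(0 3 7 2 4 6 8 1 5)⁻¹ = (0 5 1 8 6 4 2 7 3)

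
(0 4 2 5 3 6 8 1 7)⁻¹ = (0 7 1 8 6 3 5 2 4)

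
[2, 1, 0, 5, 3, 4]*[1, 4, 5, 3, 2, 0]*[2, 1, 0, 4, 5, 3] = [3, 5, 1, 2, 4, 0]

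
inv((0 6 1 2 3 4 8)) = (0 8 4 3 2 1 6)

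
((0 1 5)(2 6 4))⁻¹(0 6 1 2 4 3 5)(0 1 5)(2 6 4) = (0 1 4 5 6 2 3)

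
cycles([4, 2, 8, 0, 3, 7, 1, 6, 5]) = (0 4 3) (1 2 8 5 7 6) 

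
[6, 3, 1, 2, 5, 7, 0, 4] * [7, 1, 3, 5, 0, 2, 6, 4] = [6, 5, 1, 3, 2, 4, 7, 0]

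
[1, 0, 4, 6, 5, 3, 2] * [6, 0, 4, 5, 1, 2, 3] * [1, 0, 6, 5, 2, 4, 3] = [1, 3, 0, 5, 6, 4, 2]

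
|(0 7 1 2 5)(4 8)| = 10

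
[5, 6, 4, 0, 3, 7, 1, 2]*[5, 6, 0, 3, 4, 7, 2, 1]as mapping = [0→7, 1→2, 2→4, 3→5, 4→3, 5→1, 6→6, 7→0]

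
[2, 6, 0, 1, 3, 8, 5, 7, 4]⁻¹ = [2, 3, 0, 4, 8, 6, 1, 7, 5]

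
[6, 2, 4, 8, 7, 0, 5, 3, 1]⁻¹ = [5, 8, 1, 7, 2, 6, 0, 4, 3]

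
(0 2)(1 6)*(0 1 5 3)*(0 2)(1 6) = (2 6 5 3)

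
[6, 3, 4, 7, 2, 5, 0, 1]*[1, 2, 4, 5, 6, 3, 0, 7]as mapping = [0→0, 1→5, 2→6, 3→7, 4→4, 5→3, 6→1, 7→2]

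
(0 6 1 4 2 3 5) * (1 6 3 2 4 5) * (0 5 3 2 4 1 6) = (0 2 4 1 3 6)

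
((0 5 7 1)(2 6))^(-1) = (0 1 7 5)(2 6)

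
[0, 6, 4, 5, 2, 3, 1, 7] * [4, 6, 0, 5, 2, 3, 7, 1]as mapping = [0→4, 1→7, 2→2, 3→3, 4→0, 5→5, 6→6, 7→1]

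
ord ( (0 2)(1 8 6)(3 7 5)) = 6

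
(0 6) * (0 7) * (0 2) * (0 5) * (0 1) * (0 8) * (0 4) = (0 6 7 2 5 1 8 4)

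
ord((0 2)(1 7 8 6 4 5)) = 6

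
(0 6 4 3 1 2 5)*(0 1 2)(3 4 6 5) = (0 5 1)(2 3)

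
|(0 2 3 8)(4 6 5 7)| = 4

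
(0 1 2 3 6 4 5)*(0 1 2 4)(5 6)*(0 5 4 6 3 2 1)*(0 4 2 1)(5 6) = (1 5 4 3 2)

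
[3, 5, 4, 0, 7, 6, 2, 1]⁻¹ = [3, 7, 6, 0, 2, 1, 5, 4]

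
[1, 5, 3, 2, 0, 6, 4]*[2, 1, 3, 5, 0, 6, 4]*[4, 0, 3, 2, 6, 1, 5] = [0, 5, 1, 2, 3, 6, 4]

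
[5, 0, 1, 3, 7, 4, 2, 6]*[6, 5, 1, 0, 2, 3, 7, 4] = [3, 6, 5, 0, 4, 2, 1, 7]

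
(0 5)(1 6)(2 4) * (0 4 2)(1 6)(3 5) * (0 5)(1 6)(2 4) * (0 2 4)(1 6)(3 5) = (0 5 4 3 2)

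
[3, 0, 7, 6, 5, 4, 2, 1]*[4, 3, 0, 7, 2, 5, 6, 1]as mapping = [0→7, 1→4, 2→1, 3→6, 4→5, 5→2, 6→0, 7→3]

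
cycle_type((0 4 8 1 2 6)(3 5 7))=3.6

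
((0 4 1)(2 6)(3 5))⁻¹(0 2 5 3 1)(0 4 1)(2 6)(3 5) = (0 4 6 3 5)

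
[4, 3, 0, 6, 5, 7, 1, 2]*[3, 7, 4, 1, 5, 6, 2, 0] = [5, 1, 3, 2, 6, 0, 7, 4]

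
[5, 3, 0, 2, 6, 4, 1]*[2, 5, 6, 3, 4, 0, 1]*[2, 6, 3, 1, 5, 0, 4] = [2, 1, 3, 4, 6, 5, 0]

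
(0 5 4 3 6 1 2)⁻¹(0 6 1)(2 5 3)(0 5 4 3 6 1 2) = (0 4 6)(1 2 5)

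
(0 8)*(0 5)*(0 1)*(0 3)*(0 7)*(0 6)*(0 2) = (0 8 5 1 3 7 6 2) 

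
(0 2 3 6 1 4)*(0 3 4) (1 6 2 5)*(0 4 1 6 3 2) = (0 5 6 3) (1 4 2) 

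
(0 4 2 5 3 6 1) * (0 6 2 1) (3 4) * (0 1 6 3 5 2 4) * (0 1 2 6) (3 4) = (0 5 1 4) (2 6) 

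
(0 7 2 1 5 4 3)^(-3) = (0 5 7 4 2 3 1)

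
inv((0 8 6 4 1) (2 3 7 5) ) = (0 1 4 6 8) (2 5 7 3) 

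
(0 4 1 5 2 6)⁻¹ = (0 6 2 5 1 4)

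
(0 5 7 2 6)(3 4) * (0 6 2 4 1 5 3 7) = (0 3 1 5)(4 7)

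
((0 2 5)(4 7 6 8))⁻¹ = (0 5 2)(4 8 6 7)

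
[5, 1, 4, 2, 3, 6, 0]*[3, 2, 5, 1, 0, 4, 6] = [4, 2, 0, 5, 1, 6, 3]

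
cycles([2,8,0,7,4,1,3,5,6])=(0 2)(1 8 6 3 7 5)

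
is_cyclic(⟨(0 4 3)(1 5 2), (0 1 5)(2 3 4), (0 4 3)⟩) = no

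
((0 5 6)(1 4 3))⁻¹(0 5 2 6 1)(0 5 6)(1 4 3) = (0 4 5 6 2)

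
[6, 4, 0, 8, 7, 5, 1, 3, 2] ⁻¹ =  [2, 6, 8, 7, 1, 5, 0, 4, 3] 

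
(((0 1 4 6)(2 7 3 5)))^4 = ()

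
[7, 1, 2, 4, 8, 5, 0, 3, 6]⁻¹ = [6, 1, 2, 7, 3, 5, 8, 0, 4]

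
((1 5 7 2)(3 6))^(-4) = ()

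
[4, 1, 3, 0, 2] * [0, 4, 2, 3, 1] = [1, 4, 3, 0, 2]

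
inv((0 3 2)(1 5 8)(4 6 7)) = (0 2 3)(1 8 5)(4 7 6)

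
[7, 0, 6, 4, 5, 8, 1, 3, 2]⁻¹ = [1, 6, 8, 7, 3, 4, 2, 0, 5]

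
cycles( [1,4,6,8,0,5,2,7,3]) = (0 1 4)(2 6)(3 8)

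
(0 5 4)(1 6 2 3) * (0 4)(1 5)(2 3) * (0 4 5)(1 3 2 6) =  (0 3)(2 6)(4 5)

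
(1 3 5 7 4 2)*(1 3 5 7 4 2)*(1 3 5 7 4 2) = (1 7)(2 5)(3 4)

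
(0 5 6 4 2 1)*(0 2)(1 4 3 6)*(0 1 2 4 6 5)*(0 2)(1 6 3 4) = (0 2 3 5)(4 6)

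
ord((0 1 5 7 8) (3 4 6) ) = 15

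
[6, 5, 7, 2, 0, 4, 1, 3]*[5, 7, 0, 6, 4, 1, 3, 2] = [3, 1, 2, 0, 5, 4, 7, 6]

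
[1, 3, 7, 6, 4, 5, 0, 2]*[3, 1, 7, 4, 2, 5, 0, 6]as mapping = [0→1, 1→4, 2→6, 3→0, 4→2, 5→5, 6→3, 7→7]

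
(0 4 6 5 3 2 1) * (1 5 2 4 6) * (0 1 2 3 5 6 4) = (0 4 2 6 3)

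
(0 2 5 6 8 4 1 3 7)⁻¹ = (0 7 3 1 4 8 6 5 2)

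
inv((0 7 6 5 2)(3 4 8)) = (0 2 5 6 7)(3 8 4)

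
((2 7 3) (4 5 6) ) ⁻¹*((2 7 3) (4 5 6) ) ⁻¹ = (2 7 3) (4 5 6) 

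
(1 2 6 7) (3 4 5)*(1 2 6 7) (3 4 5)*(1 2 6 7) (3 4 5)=(1 7 6 2) 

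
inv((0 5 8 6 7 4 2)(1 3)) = (0 2 4 7 6 8 5)(1 3)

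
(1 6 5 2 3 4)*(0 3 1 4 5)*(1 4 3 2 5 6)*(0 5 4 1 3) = (0 2 1 3 6 5 4)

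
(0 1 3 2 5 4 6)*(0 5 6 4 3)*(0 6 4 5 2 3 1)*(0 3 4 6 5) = (0 3 4)(1 5)(2 6)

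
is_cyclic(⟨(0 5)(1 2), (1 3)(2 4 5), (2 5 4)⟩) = no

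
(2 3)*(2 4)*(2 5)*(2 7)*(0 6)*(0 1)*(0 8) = (0 6 1 8) (2 3 4 5 7) 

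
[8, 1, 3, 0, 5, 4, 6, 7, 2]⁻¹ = [3, 1, 8, 2, 5, 4, 6, 7, 0]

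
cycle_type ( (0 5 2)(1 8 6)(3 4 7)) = 3^3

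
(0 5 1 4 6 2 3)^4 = (0 6 5 2 1 3 4)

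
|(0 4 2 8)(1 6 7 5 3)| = 20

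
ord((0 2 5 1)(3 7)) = 4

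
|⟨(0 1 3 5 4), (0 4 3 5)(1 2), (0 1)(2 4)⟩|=360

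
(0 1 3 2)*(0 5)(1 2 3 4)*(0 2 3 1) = (0 3 1 4)(2 5)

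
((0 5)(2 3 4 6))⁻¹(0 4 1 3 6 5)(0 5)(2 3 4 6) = (0 5 6 1 4 2)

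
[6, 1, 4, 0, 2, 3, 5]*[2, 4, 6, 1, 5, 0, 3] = [3, 4, 5, 2, 6, 1, 0]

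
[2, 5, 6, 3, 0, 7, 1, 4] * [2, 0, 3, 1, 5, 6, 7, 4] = [3, 6, 7, 1, 2, 4, 0, 5] 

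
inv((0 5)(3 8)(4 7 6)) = (0 5)(3 8)(4 6 7)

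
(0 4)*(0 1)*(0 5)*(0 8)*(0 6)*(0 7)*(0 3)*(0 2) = (0 4 1 5 8 6 7 3 2) 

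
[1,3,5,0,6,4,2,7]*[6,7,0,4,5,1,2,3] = [7,4,1,6,2,5,0,3]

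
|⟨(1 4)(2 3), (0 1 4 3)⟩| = 20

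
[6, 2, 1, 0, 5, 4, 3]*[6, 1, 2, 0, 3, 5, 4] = [4, 2, 1, 6, 5, 3, 0]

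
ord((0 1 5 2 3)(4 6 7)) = 15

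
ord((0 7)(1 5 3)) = 6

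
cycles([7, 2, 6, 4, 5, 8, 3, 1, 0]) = (0 7 1 2 6 3 4 5 8)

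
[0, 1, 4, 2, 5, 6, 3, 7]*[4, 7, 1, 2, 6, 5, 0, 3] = [4, 7, 6, 1, 5, 0, 2, 3]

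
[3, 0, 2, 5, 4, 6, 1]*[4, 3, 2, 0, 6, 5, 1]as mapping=[0→0, 1→4, 2→2, 3→5, 4→6, 5→1, 6→3]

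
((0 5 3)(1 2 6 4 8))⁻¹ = (0 3 5)(1 8 4 6 2)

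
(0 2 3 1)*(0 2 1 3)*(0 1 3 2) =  (0 3 2 1)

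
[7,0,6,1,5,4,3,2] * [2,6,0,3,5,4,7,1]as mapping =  [0→1,1→2,2→7,3→6,4→4,5→5,6→3,7→0]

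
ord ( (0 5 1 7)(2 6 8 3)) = 4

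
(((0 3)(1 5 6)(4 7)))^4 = (1 5 6)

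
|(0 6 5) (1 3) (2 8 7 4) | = 12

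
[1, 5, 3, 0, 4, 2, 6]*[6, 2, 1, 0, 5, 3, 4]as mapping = [0→2, 1→3, 2→0, 3→6, 4→5, 5→1, 6→4]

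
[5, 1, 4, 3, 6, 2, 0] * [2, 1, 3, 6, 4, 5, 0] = [5, 1, 4, 6, 0, 3, 2]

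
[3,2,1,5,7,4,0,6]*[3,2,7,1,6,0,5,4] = [1,7,2,0,4,6,3,5]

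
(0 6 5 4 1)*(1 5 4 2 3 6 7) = (0 7 1)(2 3 6 4 5)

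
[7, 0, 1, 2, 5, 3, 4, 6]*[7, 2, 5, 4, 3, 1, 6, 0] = [0, 7, 2, 5, 1, 4, 3, 6]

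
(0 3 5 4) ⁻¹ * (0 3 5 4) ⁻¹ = (0 5) (3 4) 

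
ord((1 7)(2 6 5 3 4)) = 10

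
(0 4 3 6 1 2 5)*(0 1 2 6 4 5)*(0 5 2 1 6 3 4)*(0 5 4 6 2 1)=(0 1 3 5 2 4 6)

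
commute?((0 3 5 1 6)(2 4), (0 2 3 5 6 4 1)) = no:(0 3 5 1 6)(2 4)*(0 2 3 5 6 4 1) = (0 5)(1 4 3 6 2), (0 2 3 5 6 4 1)*(0 3 5 1 6)(2 4) = (0 4 6 2 5)(1 3)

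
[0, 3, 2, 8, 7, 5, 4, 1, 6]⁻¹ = [0, 7, 2, 1, 6, 5, 8, 4, 3]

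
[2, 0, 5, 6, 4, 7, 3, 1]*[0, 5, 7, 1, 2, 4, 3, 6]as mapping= [0→7, 1→0, 2→4, 3→3, 4→2, 5→6, 6→1, 7→5]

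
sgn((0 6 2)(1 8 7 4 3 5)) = -1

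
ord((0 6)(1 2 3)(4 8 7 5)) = 12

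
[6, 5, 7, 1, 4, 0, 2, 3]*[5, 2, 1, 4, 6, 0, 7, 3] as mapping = [0→7, 1→0, 2→3, 3→2, 4→6, 5→5, 6→1, 7→4] 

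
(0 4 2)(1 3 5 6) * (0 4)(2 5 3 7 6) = (1 7 6)(2 4 5)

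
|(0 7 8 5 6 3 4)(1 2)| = 14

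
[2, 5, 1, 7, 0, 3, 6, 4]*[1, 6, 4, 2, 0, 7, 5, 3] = [4, 7, 6, 3, 1, 2, 5, 0]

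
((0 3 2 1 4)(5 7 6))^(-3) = (0 2 4 3 1)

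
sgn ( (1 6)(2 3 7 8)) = 1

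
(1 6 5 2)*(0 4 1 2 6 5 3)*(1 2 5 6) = (0 4 2 5 1 6 3)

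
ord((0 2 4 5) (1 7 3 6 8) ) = 20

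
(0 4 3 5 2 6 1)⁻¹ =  (0 1 6 2 5 3 4)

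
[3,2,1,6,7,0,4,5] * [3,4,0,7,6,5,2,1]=[7,0,4,2,1,3,6,5]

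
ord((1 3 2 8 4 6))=6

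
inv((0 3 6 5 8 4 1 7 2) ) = (0 2 7 1 4 8 5 6 3) 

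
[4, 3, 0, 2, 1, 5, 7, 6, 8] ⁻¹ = [2, 4, 3, 1, 0, 5, 7, 6, 8] 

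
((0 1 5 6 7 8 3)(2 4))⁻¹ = (0 3 8 7 6 5 1)(2 4)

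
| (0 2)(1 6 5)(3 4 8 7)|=12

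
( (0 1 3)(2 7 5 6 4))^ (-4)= (0 3 1)(2 7 5 6 4)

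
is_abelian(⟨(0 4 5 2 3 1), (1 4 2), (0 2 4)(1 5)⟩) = no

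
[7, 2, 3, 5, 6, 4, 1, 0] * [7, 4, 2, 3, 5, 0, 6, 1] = [1, 2, 3, 0, 6, 5, 4, 7]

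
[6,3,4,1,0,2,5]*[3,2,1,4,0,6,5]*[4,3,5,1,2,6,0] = [6,2,4,5,1,3,0]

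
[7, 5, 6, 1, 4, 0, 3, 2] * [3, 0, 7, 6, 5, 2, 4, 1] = [1, 2, 4, 0, 5, 3, 6, 7]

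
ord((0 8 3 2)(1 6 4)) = 12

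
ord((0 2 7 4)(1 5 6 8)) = 4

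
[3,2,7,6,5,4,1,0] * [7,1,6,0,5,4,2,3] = [0,6,3,2,4,5,1,7]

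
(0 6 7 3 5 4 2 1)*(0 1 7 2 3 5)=(0 6 2 7 5 4 3) 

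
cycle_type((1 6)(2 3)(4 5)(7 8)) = 2^4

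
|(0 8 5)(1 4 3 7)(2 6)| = 12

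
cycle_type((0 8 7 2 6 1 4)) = 7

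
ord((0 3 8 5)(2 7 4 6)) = 4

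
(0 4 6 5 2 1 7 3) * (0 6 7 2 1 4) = (1 2 4 7 3 6 5)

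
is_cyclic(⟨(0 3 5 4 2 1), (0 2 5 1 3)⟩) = no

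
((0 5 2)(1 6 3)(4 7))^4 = (0 5 2)(1 6 3)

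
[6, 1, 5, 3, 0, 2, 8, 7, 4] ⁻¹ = [4, 1, 5, 3, 8, 2, 0, 7, 6] 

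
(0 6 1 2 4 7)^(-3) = (0 2)(1 7)(4 6)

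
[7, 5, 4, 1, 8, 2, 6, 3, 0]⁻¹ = [8, 3, 5, 7, 2, 1, 6, 0, 4]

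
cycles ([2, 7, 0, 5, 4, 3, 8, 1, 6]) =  (0 2)(1 7)(3 5)(6 8)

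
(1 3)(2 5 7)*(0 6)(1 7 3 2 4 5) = (0 6)(1 2)(3 7 4 5)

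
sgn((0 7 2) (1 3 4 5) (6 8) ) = 1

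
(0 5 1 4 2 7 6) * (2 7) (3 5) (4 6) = (0 3 5 1 6) (4 7) 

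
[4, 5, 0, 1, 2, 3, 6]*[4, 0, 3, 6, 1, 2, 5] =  [1, 2, 4, 0, 3, 6, 5]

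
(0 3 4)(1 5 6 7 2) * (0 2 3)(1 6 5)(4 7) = (2 6 4)(3 7)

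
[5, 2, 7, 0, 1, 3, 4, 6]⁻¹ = [3, 4, 1, 5, 6, 0, 7, 2]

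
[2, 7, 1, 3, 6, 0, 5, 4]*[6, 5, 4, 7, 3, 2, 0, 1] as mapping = [0→4, 1→1, 2→5, 3→7, 4→0, 5→6, 6→2, 7→3] 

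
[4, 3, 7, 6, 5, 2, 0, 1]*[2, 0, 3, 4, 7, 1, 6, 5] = [7, 4, 5, 6, 1, 3, 2, 0]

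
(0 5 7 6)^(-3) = (0 5 7 6)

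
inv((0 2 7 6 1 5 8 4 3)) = (0 3 4 8 5 1 6 7 2)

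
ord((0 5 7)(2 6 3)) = 3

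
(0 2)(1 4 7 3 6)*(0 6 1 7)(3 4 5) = (0 2 6 7 4)(1 5 3)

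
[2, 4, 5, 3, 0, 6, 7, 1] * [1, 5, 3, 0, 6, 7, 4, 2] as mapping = [0→3, 1→6, 2→7, 3→0, 4→1, 5→4, 6→2, 7→5] 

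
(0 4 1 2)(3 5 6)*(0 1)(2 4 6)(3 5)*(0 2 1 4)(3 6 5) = (0 5 1)(2 4)(3 6)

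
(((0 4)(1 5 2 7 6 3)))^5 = (0 4)(1 3 6 7 2 5)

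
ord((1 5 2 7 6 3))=6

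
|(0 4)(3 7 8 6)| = 4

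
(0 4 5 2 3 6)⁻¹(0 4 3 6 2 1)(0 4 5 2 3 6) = (0 3 1 4 5 6)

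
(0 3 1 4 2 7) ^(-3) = (0 4) (1 7) (2 3) 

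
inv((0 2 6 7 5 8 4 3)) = (0 3 4 8 5 7 6 2)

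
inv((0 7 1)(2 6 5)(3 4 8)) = (0 1 7)(2 5 6)(3 8 4)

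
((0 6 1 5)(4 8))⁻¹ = (0 5 1 6)(4 8)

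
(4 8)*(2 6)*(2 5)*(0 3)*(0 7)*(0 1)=(0 3 7 1)(2 6 5)(4 8)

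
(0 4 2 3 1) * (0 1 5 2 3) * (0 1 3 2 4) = (1 3 5 4 2)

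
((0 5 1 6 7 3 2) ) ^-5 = (0 1 7 2 5 6 3) 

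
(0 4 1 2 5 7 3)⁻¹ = (0 3 7 5 2 1 4)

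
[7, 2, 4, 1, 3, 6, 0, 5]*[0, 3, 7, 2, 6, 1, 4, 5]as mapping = [0→5, 1→7, 2→6, 3→3, 4→2, 5→4, 6→0, 7→1]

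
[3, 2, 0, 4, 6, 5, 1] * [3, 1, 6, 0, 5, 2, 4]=[0, 6, 3, 5, 4, 2, 1]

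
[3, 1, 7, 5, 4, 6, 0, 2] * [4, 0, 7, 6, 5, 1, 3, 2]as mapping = [0→6, 1→0, 2→2, 3→1, 4→5, 5→3, 6→4, 7→7]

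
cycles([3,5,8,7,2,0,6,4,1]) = (0 3 7 4 2 8 1 5)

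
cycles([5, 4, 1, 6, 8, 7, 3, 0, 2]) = (0 5 7) (1 4 8 2) (3 6) 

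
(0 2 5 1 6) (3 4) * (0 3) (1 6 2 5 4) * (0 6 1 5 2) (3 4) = (0 2 3 5 1) (4 6) 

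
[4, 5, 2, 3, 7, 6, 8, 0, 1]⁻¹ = [7, 8, 2, 3, 0, 1, 5, 4, 6]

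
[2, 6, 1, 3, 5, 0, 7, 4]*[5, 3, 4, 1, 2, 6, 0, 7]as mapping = [0→4, 1→0, 2→3, 3→1, 4→6, 5→5, 6→7, 7→2]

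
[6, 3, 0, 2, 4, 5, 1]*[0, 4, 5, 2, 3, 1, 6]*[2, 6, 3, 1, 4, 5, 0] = [0, 3, 2, 5, 1, 6, 4]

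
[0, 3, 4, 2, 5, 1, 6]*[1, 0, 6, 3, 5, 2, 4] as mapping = [0→1, 1→3, 2→5, 3→6, 4→2, 5→0, 6→4] 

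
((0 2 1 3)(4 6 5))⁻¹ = (0 3 1 2)(4 5 6)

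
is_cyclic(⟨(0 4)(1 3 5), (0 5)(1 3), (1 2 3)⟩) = no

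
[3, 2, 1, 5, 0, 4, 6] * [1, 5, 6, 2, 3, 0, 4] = [2, 6, 5, 0, 1, 3, 4]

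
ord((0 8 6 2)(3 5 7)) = 12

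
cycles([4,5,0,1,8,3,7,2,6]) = (0 4 8 6 7 2) (1 5 3) 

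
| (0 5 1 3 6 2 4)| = 7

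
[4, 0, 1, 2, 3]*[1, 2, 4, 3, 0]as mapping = [0→0, 1→1, 2→2, 3→4, 4→3]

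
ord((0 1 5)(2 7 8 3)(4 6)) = 12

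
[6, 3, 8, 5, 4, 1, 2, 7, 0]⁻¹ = [8, 5, 6, 1, 4, 3, 0, 7, 2]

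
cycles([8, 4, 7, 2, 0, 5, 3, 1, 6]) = (0 8 6 3 2 7 1 4)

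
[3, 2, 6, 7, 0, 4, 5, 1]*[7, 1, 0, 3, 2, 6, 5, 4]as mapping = [0→3, 1→0, 2→5, 3→4, 4→7, 5→2, 6→6, 7→1]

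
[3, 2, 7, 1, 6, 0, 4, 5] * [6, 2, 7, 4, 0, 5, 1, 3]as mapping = [0→4, 1→7, 2→3, 3→2, 4→1, 5→6, 6→0, 7→5]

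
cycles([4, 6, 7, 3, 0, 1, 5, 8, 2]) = (0 4) (1 6 5) (2 7 8) 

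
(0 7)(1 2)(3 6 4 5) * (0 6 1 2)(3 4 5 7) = (0 3 1)(4 7 6 5)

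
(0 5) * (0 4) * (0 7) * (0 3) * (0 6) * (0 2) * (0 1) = (0 5 4 7 3 6 2 1)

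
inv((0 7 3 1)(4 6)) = (0 1 3 7)(4 6)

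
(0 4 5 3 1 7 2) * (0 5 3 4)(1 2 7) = (2 5 4 3)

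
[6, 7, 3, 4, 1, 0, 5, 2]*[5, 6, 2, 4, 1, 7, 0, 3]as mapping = [0→0, 1→3, 2→4, 3→1, 4→6, 5→5, 6→7, 7→2]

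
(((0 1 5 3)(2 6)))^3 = (0 3 5 1)(2 6)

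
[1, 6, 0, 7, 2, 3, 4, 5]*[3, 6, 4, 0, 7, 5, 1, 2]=[6, 1, 3, 2, 4, 0, 7, 5]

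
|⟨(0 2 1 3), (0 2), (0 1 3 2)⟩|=24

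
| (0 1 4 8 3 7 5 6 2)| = 9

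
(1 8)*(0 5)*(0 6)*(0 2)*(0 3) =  (0 5 6 2 3)(1 8)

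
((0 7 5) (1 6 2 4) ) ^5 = (0 5 7) (1 6 2 4) 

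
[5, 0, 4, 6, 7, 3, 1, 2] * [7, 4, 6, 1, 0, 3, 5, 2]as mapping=[0→3, 1→7, 2→0, 3→5, 4→2, 5→1, 6→4, 7→6]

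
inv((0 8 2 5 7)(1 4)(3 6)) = (0 7 5 2 8)(1 4)(3 6)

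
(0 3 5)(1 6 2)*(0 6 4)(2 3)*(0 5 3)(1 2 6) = (0 6)(1 4 5)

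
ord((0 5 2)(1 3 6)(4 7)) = 6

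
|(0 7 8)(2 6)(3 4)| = 6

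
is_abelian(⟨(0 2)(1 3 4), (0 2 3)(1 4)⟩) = no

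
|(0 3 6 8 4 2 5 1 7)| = 9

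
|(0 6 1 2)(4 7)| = 4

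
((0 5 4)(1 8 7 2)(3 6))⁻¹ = (0 4 5)(1 2 7 8)(3 6)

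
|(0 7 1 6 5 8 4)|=7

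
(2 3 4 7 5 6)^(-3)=(2 7)(3 5)(4 6)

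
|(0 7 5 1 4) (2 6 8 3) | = 20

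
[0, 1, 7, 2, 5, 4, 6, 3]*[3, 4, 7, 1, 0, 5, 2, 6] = [3, 4, 6, 7, 5, 0, 2, 1]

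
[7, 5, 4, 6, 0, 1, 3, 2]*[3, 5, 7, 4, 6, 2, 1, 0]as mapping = [0→0, 1→2, 2→6, 3→1, 4→3, 5→5, 6→4, 7→7]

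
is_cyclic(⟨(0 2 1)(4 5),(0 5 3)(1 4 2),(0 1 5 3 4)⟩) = no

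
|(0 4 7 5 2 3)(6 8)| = 6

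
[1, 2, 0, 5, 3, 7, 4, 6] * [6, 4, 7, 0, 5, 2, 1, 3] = [4, 7, 6, 2, 0, 3, 5, 1]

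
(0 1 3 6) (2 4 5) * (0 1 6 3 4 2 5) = (0 6 1 4) 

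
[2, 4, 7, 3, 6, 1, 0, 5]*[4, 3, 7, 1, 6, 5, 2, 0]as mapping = [0→7, 1→6, 2→0, 3→1, 4→2, 5→3, 6→4, 7→5]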